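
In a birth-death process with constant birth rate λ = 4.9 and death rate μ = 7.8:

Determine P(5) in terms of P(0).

For constant rates: P(n)/P(0) = (λ/μ)^n
P(5)/P(0) = (4.9/7.8)^5 = 0.62821^5 = 0.09784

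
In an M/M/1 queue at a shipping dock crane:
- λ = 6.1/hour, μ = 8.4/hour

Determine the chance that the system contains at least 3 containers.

ρ = λ/μ = 6.1/8.4 = 0.7262
P(N ≥ n) = ρⁿ
P(N ≥ 3) = 0.7262^3
P(N ≥ 3) = 0.3830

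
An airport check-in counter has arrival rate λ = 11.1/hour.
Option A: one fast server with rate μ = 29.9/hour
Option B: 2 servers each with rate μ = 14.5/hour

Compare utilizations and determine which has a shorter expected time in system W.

Option A: single server μ = 29.9 (M/M/1)
  ρ_A = 11.1/29.9 = 0.3712
  W_A = 1/(μ-λ) = 1/(29.9-11.1) = 1/18.80 = 0.05319

Option B: 2 servers μ = 14.5 (M/M/2)
  ρ_B = λ/(cμ) = 11.1/(2×14.5) = 0.3828
  Offered load a = λ/μ = cρ = 11.1/14.5 = 0.7655
  P₀ = [ Σₙ₌₀^1 aⁿ/n! + a^2/(2!(1-ρ)) ]⁻¹
  Σ = a^0/0! + a^1/1! = 1.0000 + 0.7655 = 1.7655
  a^2/(2!(1-ρ)) = 0.5860/(2 × 0.6172) = 0.4747
  P₀ = 1/(1.7655 + 0.4747) = 0.4464
  Lq = P₀·a^2·ρ / (2!(1-ρ)²) = 0.4464 × 0.5860 × 0.3828 / (2 × 0.3810) = 0.1314
  Wq_B = Lq/λ = 0.1314/11.1 = 0.011838
  W_B = Wq_B + 1/μ = 0.011838 + 0.068966 = 0.08080

Since W_A = 0.05319 < W_B = 0.08080, Option A (single fast server) has the shorter time in system.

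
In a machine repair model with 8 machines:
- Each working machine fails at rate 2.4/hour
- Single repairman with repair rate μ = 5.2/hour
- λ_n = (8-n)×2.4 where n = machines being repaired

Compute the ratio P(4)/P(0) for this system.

P(4)/P(0) = ∏_{i=0}^{4-1} λ_i/μ_{i+1}
= (8-0)×2.4/5.2 × (8-1)×2.4/5.2 × (8-2)×2.4/5.2 × (8-3)×2.4/5.2
= 76.2326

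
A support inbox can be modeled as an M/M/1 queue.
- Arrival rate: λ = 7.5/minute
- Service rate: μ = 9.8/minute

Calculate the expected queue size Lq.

ρ = λ/μ = 7.5/9.8 = 0.7653
For M/M/1: Lq = λ²/(μ(μ-λ))
Lq = 56.25/(9.8 × 2.30)
Lq = 2.4956 emails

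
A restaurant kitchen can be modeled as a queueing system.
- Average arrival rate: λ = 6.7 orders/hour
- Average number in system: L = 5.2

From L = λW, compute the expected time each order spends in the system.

Little's Law: L = λW, so W = L/λ
W = 5.2/6.7 = 0.7761 hours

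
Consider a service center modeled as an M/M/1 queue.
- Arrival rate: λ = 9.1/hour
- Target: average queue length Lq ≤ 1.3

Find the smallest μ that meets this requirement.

For M/M/1: Lq = λ²/(μ(μ-λ))
Need Lq ≤ 1.3, i.e. μ(μ-λ) ≥ λ²/1.3
μ² - 9.1μ - 82.81/1.3 ≥ 0  →  μ² - 9.1μ - 63.7000 ≥ 0
Quadratic formula (positive root): μ = [λ + √(λ² + 4×63.7000)]/2
Discriminant: 82.81 + 4×63.7000 = 337.6100, √337.6100 = 18.3742
μ ≥ (9.1 + 18.3742)/2 = 13.7371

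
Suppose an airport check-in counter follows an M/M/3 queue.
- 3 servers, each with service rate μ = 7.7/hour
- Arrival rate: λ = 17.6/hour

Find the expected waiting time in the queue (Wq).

Traffic intensity: ρ = λ/(cμ) = 17.6/(3×7.7) = 0.7619
Since ρ = 0.7619 < 1, system is stable.
Offered load a = λ/μ = cρ = 17.6/7.7 = 2.2857
P₀ = [ Σₙ₌₀^2 aⁿ/n! + a^3/(3!(1-ρ)) ]⁻¹
Σ = a^0/0! + a^1/1! + a^2/2! = 1.000000 + 2.285714 + 2.612245 = 5.8980
a^3/(3!(1-ρ)) = 11.9417/(6 × 0.238095) = 8.3592
P₀ = 1/(5.8980 + 8.3592) = 0.07014
Lq = P₀·a^3·ρ / (3!(1-ρ)²) = 0.07014 × 11.9417 × 0.7619 / (6 × 0.05669) = 1.8762
Wq = Lq/λ = 1.8762/17.6 = 0.1066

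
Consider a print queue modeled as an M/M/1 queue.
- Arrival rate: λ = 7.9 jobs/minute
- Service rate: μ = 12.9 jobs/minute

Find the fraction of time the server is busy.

Server utilization: ρ = λ/μ
ρ = 7.9/12.9 = 0.6124
The server is busy 61.24% of the time.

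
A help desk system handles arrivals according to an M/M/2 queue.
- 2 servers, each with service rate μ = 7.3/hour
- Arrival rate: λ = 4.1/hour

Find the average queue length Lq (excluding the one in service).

Traffic intensity: ρ = λ/(cμ) = 4.1/(2×7.3) = 0.2808
Since ρ = 0.2808 < 1, system is stable.
Offered load a = λ/μ = cρ = 4.1/7.3 = 0.5616
P₀ = [ Σₙ₌₀^1 aⁿ/n! + a^2/(2!(1-ρ)) ]⁻¹
Σ = a^0/0! + a^1/1! = 1.0000 + 0.5616 = 1.5616
a^2/(2!(1-ρ)) = 0.3154/(2 × 0.7192) = 0.2193
P₀ = 1/(1.5616 + 0.2193) = 0.5615
Lq = P₀·a^2·ρ / (2!(1-ρ)²) = 0.5615 × 0.3154 × 0.2808 / (2 × 0.5172) = 0.04808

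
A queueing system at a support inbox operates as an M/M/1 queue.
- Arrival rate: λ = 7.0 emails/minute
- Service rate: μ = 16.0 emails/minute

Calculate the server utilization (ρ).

Server utilization: ρ = λ/μ
ρ = 7.0/16.0 = 0.4375
The server is busy 43.75% of the time.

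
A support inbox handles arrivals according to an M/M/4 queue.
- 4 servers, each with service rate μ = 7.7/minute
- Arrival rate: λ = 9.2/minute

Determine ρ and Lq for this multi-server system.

Traffic intensity: ρ = λ/(cμ) = 9.2/(4×7.7) = 0.2987
Since ρ = 0.2987 < 1, system is stable.
Offered load a = λ/μ = cρ = 9.2/7.7 = 1.1948
P₀ = [ Σₙ₌₀^3 aⁿ/n! + a^4/(4!(1-ρ)) ]⁻¹
Σ = a^0/0! + a^1/1! + a^2/2! + a^3/3! = 1.0000 + 1.1948 + 0.7138 + 0.2843 = 3.1929
a^4/(4!(1-ρ)) = 2.0379/(24 × 0.7013) = 0.1211
P₀ = 1/(3.1929 + 0.1211) = 0.3018
Lq = P₀·a^4·ρ / (4!(1-ρ)²) = 0.3018 × 2.0379 × 0.2987 / (24 × 0.4918) = 0.01556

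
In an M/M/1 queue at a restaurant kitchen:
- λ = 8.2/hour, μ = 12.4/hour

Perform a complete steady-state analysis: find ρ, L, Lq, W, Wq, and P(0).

Step 1: ρ = λ/μ = 8.2/12.4 = 0.6613
Step 2: L = λ/(μ-λ) = 8.2/4.20 = 1.9524
Step 3: Lq = λ²/(μ(μ-λ)) = 67.24/(12.4×4.20) = 1.2911
Step 4: W = 1/(μ-λ) = 1/4.20 = 0.2381
Step 5: Wq = λ/(μ(μ-λ)) = 8.2/(12.4×4.20) = 0.1575
Step 6: P(0) = 1-ρ = 0.3387
Verify: L = λW = 8.2×0.2381 = 1.9524 ✔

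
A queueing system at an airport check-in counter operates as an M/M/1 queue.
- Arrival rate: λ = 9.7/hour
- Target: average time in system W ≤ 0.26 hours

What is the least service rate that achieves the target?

For M/M/1: W = 1/(μ-λ)
Need W ≤ 0.26, so 1/(μ-λ) ≤ 0.26
μ - λ ≥ 1/0.26 = 3.8462
μ ≥ 9.7 + 3.8462 = 13.5462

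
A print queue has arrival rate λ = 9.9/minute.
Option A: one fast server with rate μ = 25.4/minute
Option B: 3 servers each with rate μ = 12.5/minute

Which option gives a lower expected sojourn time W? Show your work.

Option A: single server μ = 25.4 (M/M/1)
  ρ_A = 9.9/25.4 = 0.3898
  W_A = 1/(μ-λ) = 1/(25.4-9.9) = 1/15.50 = 0.06452

Option B: 3 servers μ = 12.5 (M/M/3)
  ρ_B = λ/(cμ) = 9.9/(3×12.5) = 0.2640
  Offered load a = λ/μ = cρ = 9.9/12.5 = 0.7920
  P₀ = [ Σₙ₌₀^2 aⁿ/n! + a^3/(3!(1-ρ)) ]⁻¹
  Σ = a^0/0! + a^1/1! + a^2/2! = 1.0000 + 0.7920 + 0.3136 = 2.1056
  a^3/(3!(1-ρ)) = 0.4968/(6 × 0.7360) = 0.1125
  P₀ = 1/(2.1056 + 0.1125) = 0.4508
  Lq = P₀·a^3·ρ / (3!(1-ρ)²) = 0.4508 × 0.4968 × 0.2640 / (6 × 0.5417) = 0.01819
  Wq_B = Lq/λ = 0.018192/9.9 = 0.001838
  W_B = Wq_B + 1/μ = 0.001838 + 0.08000 = 0.08184

Since W_A = 0.06452 < W_B = 0.08184, Option A (single fast server) has the shorter time in system.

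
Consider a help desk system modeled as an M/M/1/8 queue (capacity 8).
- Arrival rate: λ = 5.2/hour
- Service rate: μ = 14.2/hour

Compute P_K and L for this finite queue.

ρ = λ/μ = 5.2/14.2 = 0.3662
P₀ = (1-ρ)/(1-ρ^(K+1)) = (1-0.3662)/(1-0.3662^9) = 0.6338/0.9999 = 0.6339
P_K = P₀×ρ^K = 0.6339 × 0.3662^8 = 0.6339 × 0.0003234 = 0.0002050
Blocking probability P_8 = 0.0002050 (0.02050%)
L = ρ[1 - (K+1)ρ^K + Kρ^(K+1)] / [(1-ρ)(1-ρ^(K+1))]
L = 0.3662 × (1 - 9×0.0003234 + 8×0.0001184) / ((1 - 0.3662) × (1 - 0.0001184)) = 0.5767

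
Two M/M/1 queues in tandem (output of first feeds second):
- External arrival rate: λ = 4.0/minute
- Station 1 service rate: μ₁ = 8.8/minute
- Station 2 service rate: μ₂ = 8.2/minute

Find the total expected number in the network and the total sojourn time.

By Jackson's theorem, each station behaves as independent M/M/1.
Station 1: ρ₁ = 4.0/8.8 = 0.4545, L₁ = ρ₁/(1-ρ₁) = λ/(μ₁-λ) = 4.0/4.80 = 0.8333
Station 2: ρ₂ = 4.0/8.2 = 0.4878, L₂ = ρ₂/(1-ρ₂) = λ/(μ₂-λ) = 4.0/4.20 = 0.9524
Total: L = L₁ + L₂ = 0.8333 + 0.9524 = 1.7857
W = L/λ = 1.7857/4.0 = 0.4464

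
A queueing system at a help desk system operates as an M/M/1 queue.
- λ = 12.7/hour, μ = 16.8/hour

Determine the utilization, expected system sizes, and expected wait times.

Step 1: ρ = λ/μ = 12.7/16.8 = 0.7560
Step 2: L = λ/(μ-λ) = 12.7/4.10 = 3.0976
Step 3: Lq = λ²/(μ(μ-λ)) = 161.29/(16.8×4.10) = 2.3416
Step 4: W = 1/(μ-λ) = 1/4.10 = 0.243902
Step 5: Wq = λ/(μ(μ-λ)) = 12.7/(16.8×4.10) = 0.1844
Step 6: P(0) = 1-ρ = 0.2440
Verify: L = λW = 12.7×0.243902 = 3.0976 ✔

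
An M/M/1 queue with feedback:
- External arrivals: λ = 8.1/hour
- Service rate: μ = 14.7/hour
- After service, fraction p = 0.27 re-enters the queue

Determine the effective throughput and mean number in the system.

Effective arrival rate: λ_eff = λ/(1-p) = 8.1/(1-0.27) = 8.1/0.73 = 11.09589
ρ = λ_eff/μ = 11.09589/14.7 = 0.754822
L = ρ/(1-ρ) = 0.754822/(1-0.754822) = 3.0787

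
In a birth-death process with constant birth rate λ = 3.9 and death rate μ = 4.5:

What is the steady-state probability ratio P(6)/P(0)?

For constant rates: P(n)/P(0) = (λ/μ)^n
P(6)/P(0) = (3.9/4.5)^6 = 0.86667^6 = 0.4238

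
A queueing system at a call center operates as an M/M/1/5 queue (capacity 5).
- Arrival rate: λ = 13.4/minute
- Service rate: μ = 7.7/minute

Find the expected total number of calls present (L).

ρ = λ/μ = 13.4/7.7 = 1.74026
P₀ = (1-ρ)/(1-ρ^(K+1)) = (1-1.74026)/(1-1.74026^6) = -0.7403/-26.7770 = 0.02765
P_K = P₀×ρ^K = 0.02765 × 1.74026^5 = 0.02765 × 15.9614 = 0.4413
L = ρ[1 - (K+1)ρ^K + Kρ^(K+1)] / [(1-ρ)(1-ρ^(K+1))]
L = 1.74026 × (1 - 6×15.9614 + 5×27.7770) / ((1 - 1.74026) × (1 - 27.7770)) = 3.8732 calls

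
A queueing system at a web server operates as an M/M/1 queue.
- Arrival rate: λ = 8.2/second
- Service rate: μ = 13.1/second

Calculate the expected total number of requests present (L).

ρ = λ/μ = 8.2/13.1 = 0.6260
For M/M/1: L = λ/(μ-λ)
L = 8.2/(13.1-8.2) = 8.2/4.90
L = 1.6735 requests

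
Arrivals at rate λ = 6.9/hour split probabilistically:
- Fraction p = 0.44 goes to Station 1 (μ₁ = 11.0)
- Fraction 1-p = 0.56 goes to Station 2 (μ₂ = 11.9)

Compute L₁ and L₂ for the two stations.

Effective rates: λ₁ = 6.9×0.44 = 3.036, λ₂ = 6.9×0.56 = 3.864
Station 1: ρ₁ = 3.036/11.0 = 0.2760, L₁ = ρ₁/(1-ρ₁) = 0.2760/(1-0.2760) = 0.3812
Station 2: ρ₂ = 3.864/11.9 = 0.3247, L₂ = ρ₂/(1-ρ₂) = 0.3247/(1-0.3247) = 0.4808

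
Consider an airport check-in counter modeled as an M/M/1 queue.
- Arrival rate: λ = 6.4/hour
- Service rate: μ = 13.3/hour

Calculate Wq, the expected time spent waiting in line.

First, compute utilization: ρ = λ/μ = 6.4/13.3 = 0.4812
For M/M/1: Wq = λ/(μ(μ-λ))
Wq = 6.4/(13.3 × (13.3-6.4))
Wq = 6.4/(13.3 × 6.90)
Wq = 0.06974 hours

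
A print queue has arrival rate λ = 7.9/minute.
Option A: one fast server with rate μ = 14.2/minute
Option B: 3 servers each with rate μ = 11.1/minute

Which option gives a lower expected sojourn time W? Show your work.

Option A: single server μ = 14.2 (M/M/1)
  ρ_A = 7.9/14.2 = 0.5563
  W_A = 1/(μ-λ) = 1/(14.2-7.9) = 1/6.30 = 0.1587

Option B: 3 servers μ = 11.1 (M/M/3)
  ρ_B = λ/(cμ) = 7.9/(3×11.1) = 0.2372
  Offered load a = λ/μ = cρ = 7.9/11.1 = 0.7117
  P₀ = [ Σₙ₌₀^2 aⁿ/n! + a^3/(3!(1-ρ)) ]⁻¹
  Σ = a^0/0! + a^1/1! + a^2/2! = 1.0000 + 0.7117 + 0.2533 = 1.9650
  a^3/(3!(1-ρ)) = 0.3605/(6 × 0.7628) = 0.07877
  P₀ = 1/(1.9650 + 0.07877) = 0.4893
  Lq = P₀·a^3·ρ / (3!(1-ρ)²) = 0.4893 × 0.3605 × 0.2372 / (6 × 0.5818) = 0.01199
  Wq_B = Lq/λ = 0.011988/7.9 = 0.001517
  W_B = Wq_B + 1/μ = 0.001517 + 0.09009 = 0.09161

Since W_B = 0.09161 < W_A = 0.1587, Option B (multiple servers) has the shorter time in system.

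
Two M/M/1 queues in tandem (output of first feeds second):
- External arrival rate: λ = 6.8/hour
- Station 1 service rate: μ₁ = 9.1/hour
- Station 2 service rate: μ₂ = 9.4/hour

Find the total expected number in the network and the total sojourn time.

By Jackson's theorem, each station behaves as independent M/M/1.
Station 1: ρ₁ = 6.8/9.1 = 0.7473, L₁ = ρ₁/(1-ρ₁) = λ/(μ₁-λ) = 6.8/2.30 = 2.9565
Station 2: ρ₂ = 6.8/9.4 = 0.7234, L₂ = ρ₂/(1-ρ₂) = λ/(μ₂-λ) = 6.8/2.60 = 2.6154
Total: L = L₁ + L₂ = 2.9565 + 2.6154 = 5.5719
W = L/λ = 5.5719/6.8 = 0.8194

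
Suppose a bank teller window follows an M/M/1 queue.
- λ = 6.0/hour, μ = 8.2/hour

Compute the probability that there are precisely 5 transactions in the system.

ρ = λ/μ = 6.0/8.2 = 0.7317
P(n) = (1-ρ)ρⁿ
P(5) = (1-0.7317) × 0.7317^5
P(5) = 0.26830 × 0.20973
P(5) = 0.05627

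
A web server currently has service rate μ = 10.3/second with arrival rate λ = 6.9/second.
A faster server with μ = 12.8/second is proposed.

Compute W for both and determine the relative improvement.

System 1: ρ₁ = 6.9/10.3 = 0.6699, W₁ = 1/(10.3-6.9) = 0.2941
System 2: ρ₂ = 6.9/12.8 = 0.5391, W₂ = 1/(12.8-6.9) = 0.1695
Improvement: (W₁-W₂)/W₁ = (0.2941-0.1695)/0.2941 = 42.37%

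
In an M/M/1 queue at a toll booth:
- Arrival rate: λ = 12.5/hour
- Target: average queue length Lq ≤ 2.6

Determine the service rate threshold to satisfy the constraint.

For M/M/1: Lq = λ²/(μ(μ-λ))
Need Lq ≤ 2.6, i.e. μ(μ-λ) ≥ λ²/2.6
μ² - 12.5μ - 156.25/2.6 ≥ 0  →  μ² - 12.5μ - 60.09615 ≥ 0
Quadratic formula (positive root): μ = [λ + √(λ² + 4×60.09615)]/2
Discriminant: 156.25 + 4×60.09615 = 396.6346, √396.6346 = 19.91569
μ ≥ (12.5 + 19.91569)/2 = 16.2078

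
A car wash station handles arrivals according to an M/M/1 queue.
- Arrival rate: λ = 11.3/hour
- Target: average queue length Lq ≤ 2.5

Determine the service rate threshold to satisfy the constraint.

For M/M/1: Lq = λ²/(μ(μ-λ))
Need Lq ≤ 2.5, i.e. μ(μ-λ) ≥ λ²/2.5
μ² - 11.3μ - 127.69/2.5 ≥ 0  →  μ² - 11.3μ - 51.0760 ≥ 0
Quadratic formula (positive root): μ = [λ + √(λ² + 4×51.0760)]/2
Discriminant: 127.69 + 4×51.0760 = 331.9940, √331.9940 = 18.2207
μ ≥ (11.3 + 18.2207)/2 = 14.7604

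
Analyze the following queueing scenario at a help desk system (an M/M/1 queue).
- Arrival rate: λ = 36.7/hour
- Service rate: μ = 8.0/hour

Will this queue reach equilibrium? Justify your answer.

Stability requires ρ = λ/(cμ) < 1
ρ = 36.7/(1 × 8.0) = 36.7/8.00 = 4.5875
Since 4.5875 ≥ 1, the system is UNSTABLE.
Queue grows without bound. Need μ > λ = 36.7.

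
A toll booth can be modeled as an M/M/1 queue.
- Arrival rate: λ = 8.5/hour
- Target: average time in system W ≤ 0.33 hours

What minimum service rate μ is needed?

For M/M/1: W = 1/(μ-λ)
Need W ≤ 0.33, so 1/(μ-λ) ≤ 0.33
μ - λ ≥ 1/0.33 = 3.0303
μ ≥ 8.5 + 3.0303 = 11.5303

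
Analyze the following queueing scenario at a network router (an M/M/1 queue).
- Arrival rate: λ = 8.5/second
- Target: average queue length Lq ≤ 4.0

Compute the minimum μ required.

For M/M/1: Lq = λ²/(μ(μ-λ))
Need Lq ≤ 4.0, i.e. μ(μ-λ) ≥ λ²/4.0
μ² - 8.5μ - 72.25/4.0 ≥ 0  →  μ² - 8.5μ - 18.0625 ≥ 0
Quadratic formula (positive root): μ = [λ + √(λ² + 4×18.0625)]/2
Discriminant: 72.25 + 4×18.0625 = 144.5000, √144.5000 = 12.0208
μ ≥ (8.5 + 12.0208)/2 = 10.2604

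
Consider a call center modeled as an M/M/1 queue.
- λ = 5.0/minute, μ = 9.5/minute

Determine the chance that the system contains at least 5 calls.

ρ = λ/μ = 5.0/9.5 = 0.52632
P(N ≥ n) = ρⁿ
P(N ≥ 5) = 0.52632^5
P(N ≥ 5) = 0.04039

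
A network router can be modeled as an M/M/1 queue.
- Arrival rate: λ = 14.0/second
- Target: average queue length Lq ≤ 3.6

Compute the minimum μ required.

For M/M/1: Lq = λ²/(μ(μ-λ))
Need Lq ≤ 3.6, i.e. μ(μ-λ) ≥ λ²/3.6
μ² - 14.0μ - 196.00/3.6 ≥ 0  →  μ² - 14.0μ - 54.44444 ≥ 0
Quadratic formula (positive root): μ = [λ + √(λ² + 4×54.44444)]/2
Discriminant: 196.00 + 4×54.44444 = 413.7778, √413.7778 = 20.34153
μ ≥ (14.0 + 20.34153)/2 = 17.1708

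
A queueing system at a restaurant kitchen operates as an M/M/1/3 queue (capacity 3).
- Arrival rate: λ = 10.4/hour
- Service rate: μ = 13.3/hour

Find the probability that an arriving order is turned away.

ρ = λ/μ = 10.4/13.3 = 0.78195
P₀ = (1-ρ)/(1-ρ^(K+1)) = (1-0.78195)/(1-0.78195^4) = 0.2180/0.6261 = 0.3482
P_K = P₀×ρ^K = 0.3482 × 0.78195^3 = 0.3482 × 0.4781 = 0.1665
Blocking probability = 16.65%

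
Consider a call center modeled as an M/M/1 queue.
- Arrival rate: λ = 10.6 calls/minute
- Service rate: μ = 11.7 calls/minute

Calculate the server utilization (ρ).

Server utilization: ρ = λ/μ
ρ = 10.6/11.7 = 0.9060
The server is busy 90.60% of the time.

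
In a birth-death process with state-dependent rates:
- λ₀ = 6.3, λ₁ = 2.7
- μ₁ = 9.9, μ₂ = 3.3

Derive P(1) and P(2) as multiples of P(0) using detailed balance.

Balance equations:
State 0: λ₀P₀ = μ₁P₁ → P₁ = (λ₀/μ₁)P₀ = (6.3/9.9)P₀ = 0.6364P₀
State 1: P₂ = (λ₀λ₁)/(μ₁μ₂)P₀ = (6.3×2.7)/(9.9×3.3)P₀ = 0.5207P₀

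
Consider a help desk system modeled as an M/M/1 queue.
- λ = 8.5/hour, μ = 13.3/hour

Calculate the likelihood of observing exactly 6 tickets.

ρ = λ/μ = 8.5/13.3 = 0.6391
P(n) = (1-ρ)ρⁿ
P(6) = (1-0.6391) × 0.6391^6
P(6) = 0.3609 × 0.06814
P(6) = 0.02459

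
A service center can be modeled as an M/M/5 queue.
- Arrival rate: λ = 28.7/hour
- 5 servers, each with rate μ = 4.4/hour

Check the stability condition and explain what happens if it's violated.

Stability requires ρ = λ/(cμ) < 1
ρ = 28.7/(5 × 4.4) = 28.7/22.00 = 1.3045
Since 1.3045 ≥ 1, the system is UNSTABLE.
Need c > λ/μ = 28.7/4.4 = 6.52.
Minimum servers needed: c = 7.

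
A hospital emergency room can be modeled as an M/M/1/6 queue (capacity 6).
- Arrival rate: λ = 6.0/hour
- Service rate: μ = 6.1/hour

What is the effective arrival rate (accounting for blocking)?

ρ = λ/μ = 6.0/6.1 = 0.9836
P₀ = (1-ρ)/(1-ρ^(K+1)) = (1-0.9836)/(1-0.9836^7) = 0.01640/0.1093 = 0.1500
P_K = P₀×ρ^K = 0.15004 × 0.9836^6 = 0.15004 × 0.90555 = 0.1359
λ_eff = λ(1-P_K) = 6.0 × (1 - 0.13587) = 6.0 × 0.86413 = 5.1848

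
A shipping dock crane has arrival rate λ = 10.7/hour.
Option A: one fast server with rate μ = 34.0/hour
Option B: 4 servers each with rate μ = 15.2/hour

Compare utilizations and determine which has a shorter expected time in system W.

Option A: single server μ = 34.0 (M/M/1)
  ρ_A = 10.7/34.0 = 0.3147
  W_A = 1/(μ-λ) = 1/(34.0-10.7) = 1/23.30 = 0.04292

Option B: 4 servers μ = 15.2 (M/M/4)
  ρ_B = λ/(cμ) = 10.7/(4×15.2) = 0.1760
  Offered load a = λ/μ = cρ = 10.7/15.2 = 0.7039
  P₀ = [ Σₙ₌₀^3 aⁿ/n! + a^4/(4!(1-ρ)) ]⁻¹
  Σ = a^0/0! + a^1/1! + a^2/2! + a^3/3! = 1.0000 + 0.70395 + 0.24777 + 0.058139 = 2.0099
  a^4/(4!(1-ρ)) = 0.2456/(24 × 0.8240) = 0.01242
  P₀ = 1/(2.0099 + 0.01242) = 0.4945
  Lq = P₀·a^4·ρ / (4!(1-ρ)²) = 0.49449 × 0.24556 × 0.17599 / (24 × 0.67900) = 0.001311
  Wq_B = Lq/λ = 0.0013114/10.7 = 0.0001226
  W_B = Wq_B + 1/μ = 0.0001226 + 0.06579 = 0.06591

Since W_A = 0.04292 < W_B = 0.06591, Option A (single fast server) has the shorter time in system.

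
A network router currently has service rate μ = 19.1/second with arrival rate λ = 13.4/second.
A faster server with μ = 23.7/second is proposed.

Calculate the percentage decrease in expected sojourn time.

System 1: ρ₁ = 13.4/19.1 = 0.7016, W₁ = 1/(19.1-13.4) = 0.17544
System 2: ρ₂ = 13.4/23.7 = 0.5654, W₂ = 1/(23.7-13.4) = 0.097087
Improvement: (W₁-W₂)/W₁ = (0.17544-0.097087)/0.17544 = 44.66%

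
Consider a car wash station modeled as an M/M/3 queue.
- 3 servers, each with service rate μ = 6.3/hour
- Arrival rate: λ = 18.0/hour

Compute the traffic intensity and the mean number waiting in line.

Traffic intensity: ρ = λ/(cμ) = 18.0/(3×6.3) = 0.9524
Since ρ = 0.9524 < 1, system is stable.
Offered load a = λ/μ = cρ = 18.0/6.3 = 2.8571
P₀ = [ Σₙ₌₀^2 aⁿ/n! + a^3/(3!(1-ρ)) ]⁻¹
Σ = a^0/0! + a^1/1! + a^2/2! = 1.00000 + 2.85714 + 4.08163 = 7.9388
a^3/(3!(1-ρ)) = 23.3236/(6 × 0.047619) = 81.6327
P₀ = 1/(7.9388 + 81.6327) = 0.01116
Lq = P₀·a^3·ρ / (3!(1-ρ)²) = 0.0111643 × 23.3236 × 0.952381 / (6 × 0.00226757) = 18.2274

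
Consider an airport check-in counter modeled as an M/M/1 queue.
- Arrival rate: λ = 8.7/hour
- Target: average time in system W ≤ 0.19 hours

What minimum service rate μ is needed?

For M/M/1: W = 1/(μ-λ)
Need W ≤ 0.19, so 1/(μ-λ) ≤ 0.19
μ - λ ≥ 1/0.19 = 5.2632
μ ≥ 8.7 + 5.2632 = 13.9632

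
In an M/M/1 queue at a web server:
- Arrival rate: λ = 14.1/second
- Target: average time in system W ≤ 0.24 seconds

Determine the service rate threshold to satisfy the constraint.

For M/M/1: W = 1/(μ-λ)
Need W ≤ 0.24, so 1/(μ-λ) ≤ 0.24
μ - λ ≥ 1/0.24 = 4.1667
μ ≥ 14.1 + 4.1667 = 18.2667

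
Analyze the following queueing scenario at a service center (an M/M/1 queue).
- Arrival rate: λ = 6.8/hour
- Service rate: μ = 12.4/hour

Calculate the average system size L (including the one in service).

ρ = λ/μ = 6.8/12.4 = 0.5484
For M/M/1: L = λ/(μ-λ)
L = 6.8/(12.4-6.8) = 6.8/5.60
L = 1.2143 customers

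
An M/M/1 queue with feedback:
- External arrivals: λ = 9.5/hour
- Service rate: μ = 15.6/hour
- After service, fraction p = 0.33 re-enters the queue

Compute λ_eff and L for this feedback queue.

Effective arrival rate: λ_eff = λ/(1-p) = 9.5/(1-0.33) = 9.5/0.67 = 14.1791
ρ = λ_eff/μ = 14.1791/15.6 = 0.908917
L = ρ/(1-ρ) = 0.908917/(1-0.908917) = 9.9790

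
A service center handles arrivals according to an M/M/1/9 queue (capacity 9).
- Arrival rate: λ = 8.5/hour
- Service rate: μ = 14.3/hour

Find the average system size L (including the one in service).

ρ = λ/μ = 8.5/14.3 = 0.59441
P₀ = (1-ρ)/(1-ρ^(K+1)) = (1-0.59441)/(1-0.59441^10) = 0.4056/0.9945 = 0.4078
P_K = P₀×ρ^K = 0.40784 × 0.59441^9 = 0.40784 × 0.0092635 = 0.003778
L = ρ[1 - (K+1)ρ^K + Kρ^(K+1)] / [(1-ρ)(1-ρ^(K+1))]
L = 0.59441 × (1 - 10×0.009263 + 9×0.005506) / ((1 - 0.59441) × (1 - 0.005506)) = 1.4102 customers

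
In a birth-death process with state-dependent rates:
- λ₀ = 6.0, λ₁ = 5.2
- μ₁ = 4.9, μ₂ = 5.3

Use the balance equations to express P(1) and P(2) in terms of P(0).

Balance equations:
State 0: λ₀P₀ = μ₁P₁ → P₁ = (λ₀/μ₁)P₀ = (6.0/4.9)P₀ = 1.2245P₀
State 1: P₂ = (λ₀λ₁)/(μ₁μ₂)P₀ = (6.0×5.2)/(4.9×5.3)P₀ = 1.2014P₀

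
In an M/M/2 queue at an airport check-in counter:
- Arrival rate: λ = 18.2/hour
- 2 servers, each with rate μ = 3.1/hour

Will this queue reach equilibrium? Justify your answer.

Stability requires ρ = λ/(cμ) < 1
ρ = 18.2/(2 × 3.1) = 18.2/6.20 = 2.9355
Since 2.9355 ≥ 1, the system is UNSTABLE.
Need c > λ/μ = 18.2/3.1 = 5.87.
Minimum servers needed: c = 6.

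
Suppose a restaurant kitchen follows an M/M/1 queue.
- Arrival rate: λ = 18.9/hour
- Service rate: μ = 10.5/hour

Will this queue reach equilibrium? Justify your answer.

Stability requires ρ = λ/(cμ) < 1
ρ = 18.9/(1 × 10.5) = 18.9/10.50 = 1.8000
Since 1.8000 ≥ 1, the system is UNSTABLE.
Queue grows without bound. Need μ > λ = 18.9.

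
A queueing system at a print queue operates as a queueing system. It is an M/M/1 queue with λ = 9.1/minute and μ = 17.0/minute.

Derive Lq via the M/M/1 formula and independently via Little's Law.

Method 1 (direct): Lq = λ²/(μ(μ-λ)) = 82.81/(17.0 × 7.90) = 0.6166

Method 2 (Little's Law):
W = 1/(μ-λ) = 1/7.90 = 0.12658
Wq = W - 1/μ = 0.12658 - 0.058824 = 0.06776
Lq = λWq = 9.1 × 0.06776 = 0.6166 ✔ (matches Method 1)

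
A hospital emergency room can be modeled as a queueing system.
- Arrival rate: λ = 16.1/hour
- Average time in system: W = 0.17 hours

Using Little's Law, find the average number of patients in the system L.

Little's Law: L = λW
L = 16.1 × 0.17 = 2.7370 patients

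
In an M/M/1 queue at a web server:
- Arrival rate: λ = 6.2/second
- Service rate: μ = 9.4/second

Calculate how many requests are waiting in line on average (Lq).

ρ = λ/μ = 6.2/9.4 = 0.6596
For M/M/1: Lq = λ²/(μ(μ-λ))
Lq = 38.44/(9.4 × 3.20)
Lq = 1.2779 requests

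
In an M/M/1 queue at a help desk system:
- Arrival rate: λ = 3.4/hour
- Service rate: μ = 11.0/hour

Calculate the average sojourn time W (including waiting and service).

First, compute utilization: ρ = λ/μ = 3.4/11.0 = 0.3091
For M/M/1: W = 1/(μ-λ)
W = 1/(11.0-3.4) = 1/7.60
W = 0.1316 hours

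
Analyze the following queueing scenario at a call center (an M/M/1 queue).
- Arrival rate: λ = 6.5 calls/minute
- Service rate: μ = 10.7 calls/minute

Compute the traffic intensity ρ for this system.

Server utilization: ρ = λ/μ
ρ = 6.5/10.7 = 0.6075
The server is busy 60.75% of the time.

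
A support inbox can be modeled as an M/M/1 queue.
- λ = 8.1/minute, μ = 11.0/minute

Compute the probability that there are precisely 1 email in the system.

ρ = λ/μ = 8.1/11.0 = 0.7364
P(n) = (1-ρ)ρⁿ
P(1) = (1-0.7364) × 0.7364^1
P(1) = 0.2636 × 0.7364
P(1) = 0.1941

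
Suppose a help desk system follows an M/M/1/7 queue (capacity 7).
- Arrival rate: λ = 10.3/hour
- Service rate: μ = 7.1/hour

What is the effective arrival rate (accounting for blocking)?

ρ = λ/μ = 10.3/7.1 = 1.4507
P₀ = (1-ρ)/(1-ρ^(K+1)) = (1-1.4507)/(1-1.4507^8) = -0.4507/-18.6165 = 0.02421
P_K = P₀×ρ^K = 0.02421 × 1.4507^7 = 0.02421 × 13.5221 = 0.3274
λ_eff = λ(1-P_K) = 10.3 × (1 - 0.32737) = 10.3 × 0.67263 = 6.9281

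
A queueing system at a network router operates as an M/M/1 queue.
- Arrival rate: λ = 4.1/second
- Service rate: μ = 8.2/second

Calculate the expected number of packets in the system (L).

ρ = λ/μ = 4.1/8.2 = 0.5000
For M/M/1: L = λ/(μ-λ)
L = 4.1/(8.2-4.1) = 4.1/4.10
L = 1.0000 packets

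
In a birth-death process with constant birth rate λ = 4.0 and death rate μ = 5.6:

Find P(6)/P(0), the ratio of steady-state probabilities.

For constant rates: P(n)/P(0) = (λ/μ)^n
P(6)/P(0) = (4.0/5.6)^6 = 0.7143^6 = 0.1328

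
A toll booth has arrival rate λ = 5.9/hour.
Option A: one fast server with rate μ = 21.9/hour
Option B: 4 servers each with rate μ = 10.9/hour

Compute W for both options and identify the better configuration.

Option A: single server μ = 21.9 (M/M/1)
  ρ_A = 5.9/21.9 = 0.2694
  W_A = 1/(μ-λ) = 1/(21.9-5.9) = 1/16.00 = 0.06250

Option B: 4 servers μ = 10.9 (M/M/4)
  ρ_B = λ/(cμ) = 5.9/(4×10.9) = 0.1353
  Offered load a = λ/μ = cρ = 5.9/10.9 = 0.5413
  P₀ = [ Σₙ₌₀^3 aⁿ/n! + a^4/(4!(1-ρ)) ]⁻¹
  Σ = a^0/0! + a^1/1! + a^2/2! + a^3/3! = 1.0000 + 0.5413 + 0.1465 + 0.02643 = 1.7142
  a^4/(4!(1-ρ)) = 0.085842/(24 × 0.86468) = 0.004137
  P₀ = 1/(1.7142 + 0.004137) = 0.5820
  Lq = P₀·a^4·ρ / (4!(1-ρ)²) = 0.5820 × 0.08584 × 0.1353 / (24 × 0.7477) = 0.0003767
  Wq_B = Lq/λ = 0.00037673/5.9 = 0.000063853
  W_B = Wq_B + 1/μ = 0.000063853 + 0.091743 = 0.09181

Since W_A = 0.06250 < W_B = 0.09181, Option A (single fast server) has the shorter time in system.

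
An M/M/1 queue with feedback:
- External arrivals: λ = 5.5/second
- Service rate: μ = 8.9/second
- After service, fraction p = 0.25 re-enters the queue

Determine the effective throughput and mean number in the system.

Effective arrival rate: λ_eff = λ/(1-p) = 5.5/(1-0.25) = 5.5/0.75 = 7.33333333
ρ = λ_eff/μ = 7.33333333/8.9 = 0.82397004
L = ρ/(1-ρ) = 0.82397004/(1-0.82397004) = 4.6809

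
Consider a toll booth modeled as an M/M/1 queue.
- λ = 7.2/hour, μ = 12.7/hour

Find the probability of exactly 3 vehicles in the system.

ρ = λ/μ = 7.2/12.7 = 0.5669
P(n) = (1-ρ)ρⁿ
P(3) = (1-0.5669) × 0.5669^3
P(3) = 0.4331 × 0.1822
P(3) = 0.07891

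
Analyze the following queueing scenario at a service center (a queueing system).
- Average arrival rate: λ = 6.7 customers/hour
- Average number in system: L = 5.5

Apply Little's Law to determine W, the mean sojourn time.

Little's Law: L = λW, so W = L/λ
W = 5.5/6.7 = 0.8209 hours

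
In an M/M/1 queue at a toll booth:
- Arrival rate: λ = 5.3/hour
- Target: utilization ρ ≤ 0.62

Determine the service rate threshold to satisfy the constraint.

ρ = λ/μ, so μ = λ/ρ
μ ≥ 5.3/0.62 = 8.5484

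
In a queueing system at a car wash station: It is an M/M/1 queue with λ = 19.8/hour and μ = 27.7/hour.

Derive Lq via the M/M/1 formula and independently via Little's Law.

Method 1 (direct): Lq = λ²/(μ(μ-λ)) = 392.04/(27.7 × 7.90) = 1.7915

Method 2 (Little's Law):
W = 1/(μ-λ) = 1/7.90 = 0.12658
Wq = W - 1/μ = 0.12658 - 0.036101 = 0.09048
Lq = λWq = 19.8 × 0.09048 = 1.7915 ✔ (matches Method 1)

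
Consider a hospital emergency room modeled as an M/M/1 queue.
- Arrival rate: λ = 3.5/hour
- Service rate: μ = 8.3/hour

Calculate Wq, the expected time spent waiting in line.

First, compute utilization: ρ = λ/μ = 3.5/8.3 = 0.4217
For M/M/1: Wq = λ/(μ(μ-λ))
Wq = 3.5/(8.3 × (8.3-3.5))
Wq = 3.5/(8.3 × 4.80)
Wq = 0.08785 hours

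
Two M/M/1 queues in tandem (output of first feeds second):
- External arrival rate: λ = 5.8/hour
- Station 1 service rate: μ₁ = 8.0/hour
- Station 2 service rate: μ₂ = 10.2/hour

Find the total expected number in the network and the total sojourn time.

By Jackson's theorem, each station behaves as independent M/M/1.
Station 1: ρ₁ = 5.8/8.0 = 0.7250, L₁ = ρ₁/(1-ρ₁) = λ/(μ₁-λ) = 5.8/2.20 = 2.63636
Station 2: ρ₂ = 5.8/10.2 = 0.5686, L₂ = ρ₂/(1-ρ₂) = λ/(μ₂-λ) = 5.8/4.40 = 1.31818
Total: L = L₁ + L₂ = 2.63636 + 1.31818 = 3.9545
W = L/λ = 3.9545/5.8 = 0.6818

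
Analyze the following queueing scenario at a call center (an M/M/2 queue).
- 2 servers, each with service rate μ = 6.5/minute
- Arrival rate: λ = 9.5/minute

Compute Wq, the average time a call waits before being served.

Traffic intensity: ρ = λ/(cμ) = 9.5/(2×6.5) = 0.7308
Since ρ = 0.7308 < 1, system is stable.
Offered load a = λ/μ = cρ = 9.5/6.5 = 1.4615
P₀ = [ Σₙ₌₀^1 aⁿ/n! + a^2/(2!(1-ρ)) ]⁻¹
Σ = a^0/0! + a^1/1! = 1.0000 + 1.4615 = 2.4615
a^2/(2!(1-ρ)) = 2.13609/(2 × 0.269231) = 3.9670
P₀ = 1/(2.4615 + 3.9670) = 0.1556
Lq = P₀·a^2·ρ / (2!(1-ρ)²) = 0.15556 × 2.1361 × 0.73077 / (2 × 0.072485) = 1.6750
Wq = Lq/λ = 1.6750/9.5 = 0.1763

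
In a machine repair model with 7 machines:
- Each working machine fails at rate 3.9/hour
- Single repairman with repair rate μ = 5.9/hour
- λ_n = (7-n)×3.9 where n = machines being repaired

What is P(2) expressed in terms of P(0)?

P(2)/P(0) = ∏_{i=0}^{2-1} λ_i/μ_{i+1}
= (7-0)×3.9/5.9 × (7-1)×3.9/5.9
= 18.3516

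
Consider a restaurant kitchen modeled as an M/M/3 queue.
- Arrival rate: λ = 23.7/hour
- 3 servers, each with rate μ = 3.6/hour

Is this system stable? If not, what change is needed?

Stability requires ρ = λ/(cμ) < 1
ρ = 23.7/(3 × 3.6) = 23.7/10.80 = 2.1944
Since 2.1944 ≥ 1, the system is UNSTABLE.
Need c > λ/μ = 23.7/3.6 = 6.58.
Minimum servers needed: c = 7.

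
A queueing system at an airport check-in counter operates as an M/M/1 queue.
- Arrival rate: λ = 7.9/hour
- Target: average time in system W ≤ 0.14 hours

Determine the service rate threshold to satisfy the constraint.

For M/M/1: W = 1/(μ-λ)
Need W ≤ 0.14, so 1/(μ-λ) ≤ 0.14
μ - λ ≥ 1/0.14 = 7.1429
μ ≥ 7.9 + 7.1429 = 15.0429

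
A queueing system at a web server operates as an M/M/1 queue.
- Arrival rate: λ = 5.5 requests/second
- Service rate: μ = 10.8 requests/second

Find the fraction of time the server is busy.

Server utilization: ρ = λ/μ
ρ = 5.5/10.8 = 0.5093
The server is busy 50.93% of the time.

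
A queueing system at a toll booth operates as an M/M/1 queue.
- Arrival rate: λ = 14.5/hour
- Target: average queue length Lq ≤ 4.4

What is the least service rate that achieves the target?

For M/M/1: Lq = λ²/(μ(μ-λ))
Need Lq ≤ 4.4, i.e. μ(μ-λ) ≥ λ²/4.4
μ² - 14.5μ - 210.25/4.4 ≥ 0  →  μ² - 14.5μ - 47.7841 ≥ 0
Quadratic formula (positive root): μ = [λ + √(λ² + 4×47.7841)]/2
Discriminant: 210.25 + 4×47.7841 = 401.3864, √401.3864 = 20.0346
μ ≥ (14.5 + 20.0346)/2 = 17.2673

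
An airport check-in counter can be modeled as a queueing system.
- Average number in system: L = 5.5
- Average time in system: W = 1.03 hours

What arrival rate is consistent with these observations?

Little's Law: L = λW, so λ = L/W
λ = 5.5/1.03 = 5.3398 passengers/hour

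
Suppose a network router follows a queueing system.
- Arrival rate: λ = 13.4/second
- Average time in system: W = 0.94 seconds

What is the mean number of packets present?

Little's Law: L = λW
L = 13.4 × 0.94 = 12.5960 packets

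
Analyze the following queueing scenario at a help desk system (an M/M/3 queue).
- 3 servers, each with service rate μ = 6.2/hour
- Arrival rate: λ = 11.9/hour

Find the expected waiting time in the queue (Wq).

Traffic intensity: ρ = λ/(cμ) = 11.9/(3×6.2) = 0.6398
Since ρ = 0.6398 < 1, system is stable.
Offered load a = λ/μ = cρ = 11.9/6.2 = 1.9194
P₀ = [ Σₙ₌₀^2 aⁿ/n! + a^3/(3!(1-ρ)) ]⁻¹
Σ = a^0/0! + a^1/1! + a^2/2! = 1.00000 + 1.91935 + 1.84196 = 4.7613
a^3/(3!(1-ρ)) = 7.0708/(6 × 0.36022) = 3.2715
P₀ = 1/(4.7613 + 3.2715) = 0.1245
Lq = P₀·a^3·ρ / (3!(1-ρ)²) = 0.12449 × 7.0708 × 0.63978 / (6 × 0.12975) = 0.7234
Wq = Lq/λ = 0.7234/11.9 = 0.06079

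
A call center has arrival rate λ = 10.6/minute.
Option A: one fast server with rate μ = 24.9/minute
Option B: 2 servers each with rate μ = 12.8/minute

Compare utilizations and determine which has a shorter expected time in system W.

Option A: single server μ = 24.9 (M/M/1)
  ρ_A = 10.6/24.9 = 0.4257
  W_A = 1/(μ-λ) = 1/(24.9-10.6) = 1/14.30 = 0.06993

Option B: 2 servers μ = 12.8 (M/M/2)
  ρ_B = λ/(cμ) = 10.6/(2×12.8) = 0.4141
  Offered load a = λ/μ = cρ = 10.6/12.8 = 0.8281
  P₀ = [ Σₙ₌₀^1 aⁿ/n! + a^2/(2!(1-ρ)) ]⁻¹
  Σ = a^0/0! + a^1/1! = 1.0000 + 0.8281 = 1.8281
  a^2/(2!(1-ρ)) = 0.68579/(2 × 0.58594) = 0.5852
  P₀ = 1/(1.8281 + 0.5852) = 0.4144
  Lq = P₀·a^2·ρ / (2!(1-ρ)²) = 0.4144 × 0.6858 × 0.4141 / (2 × 0.3433) = 0.1714
  Wq_B = Lq/λ = 0.1714/10.6 = 0.01617
  W_B = Wq_B + 1/μ = 0.01617 + 0.07812 = 0.09429

Since W_A = 0.06993 < W_B = 0.09429, Option A (single fast server) has the shorter time in system.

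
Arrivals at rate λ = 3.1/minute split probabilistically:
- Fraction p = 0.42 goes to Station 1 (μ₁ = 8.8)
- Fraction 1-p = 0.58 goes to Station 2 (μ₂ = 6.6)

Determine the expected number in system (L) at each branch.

Effective rates: λ₁ = 3.1×0.42 = 1.302, λ₂ = 3.1×0.58 = 1.798
Station 1: ρ₁ = 1.302/8.8 = 0.14795, L₁ = ρ₁/(1-ρ₁) = 0.14795/(1-0.14795) = 0.1736
Station 2: ρ₂ = 1.798/6.6 = 0.2724, L₂ = ρ₂/(1-ρ₂) = 0.2724/(1-0.2724) = 0.3744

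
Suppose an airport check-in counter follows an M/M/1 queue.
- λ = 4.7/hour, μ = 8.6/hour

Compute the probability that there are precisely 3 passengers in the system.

ρ = λ/μ = 4.7/8.6 = 0.5465
P(n) = (1-ρ)ρⁿ
P(3) = (1-0.5465) × 0.5465^3
P(3) = 0.45350 × 0.16322
P(3) = 0.07402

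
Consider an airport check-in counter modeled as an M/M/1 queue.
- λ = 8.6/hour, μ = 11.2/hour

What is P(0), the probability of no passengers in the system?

ρ = λ/μ = 8.6/11.2 = 0.7679
P(0) = 1 - ρ = 1 - 0.7679 = 0.2321
The server is idle 23.21% of the time.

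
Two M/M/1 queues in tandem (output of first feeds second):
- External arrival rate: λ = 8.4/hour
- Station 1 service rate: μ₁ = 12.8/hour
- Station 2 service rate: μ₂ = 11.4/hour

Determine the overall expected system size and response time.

By Jackson's theorem, each station behaves as independent M/M/1.
Station 1: ρ₁ = 8.4/12.8 = 0.6562, L₁ = ρ₁/(1-ρ₁) = λ/(μ₁-λ) = 8.4/4.40 = 1.9091
Station 2: ρ₂ = 8.4/11.4 = 0.7368, L₂ = ρ₂/(1-ρ₂) = λ/(μ₂-λ) = 8.4/3.00 = 2.8000
Total: L = L₁ + L₂ = 1.9091 + 2.8000 = 4.7091
W = L/λ = 4.7091/8.4 = 0.5606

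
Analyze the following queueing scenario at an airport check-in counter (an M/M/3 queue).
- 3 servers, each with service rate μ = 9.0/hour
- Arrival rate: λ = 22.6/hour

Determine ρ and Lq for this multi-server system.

Traffic intensity: ρ = λ/(cμ) = 22.6/(3×9.0) = 0.8370
Since ρ = 0.8370 < 1, system is stable.
Offered load a = λ/μ = cρ = 22.6/9.0 = 2.5111
P₀ = [ Σₙ₌₀^2 aⁿ/n! + a^3/(3!(1-ρ)) ]⁻¹
Σ = a^0/0! + a^1/1! + a^2/2! = 1.000000 + 2.511111 + 3.152840 = 6.6640
a^3/(3!(1-ρ)) = 15.83426/(6 × 0.1629630) = 16.1941
P₀ = 1/(6.6640 + 16.1941) = 0.04375
Lq = P₀·a^3·ρ / (3!(1-ρ)²) = 0.043748 × 15.8343 × 0.83704 / (6 × 0.026557) = 3.6389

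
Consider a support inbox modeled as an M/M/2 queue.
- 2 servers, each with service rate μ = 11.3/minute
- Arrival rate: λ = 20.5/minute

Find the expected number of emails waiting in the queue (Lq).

Traffic intensity: ρ = λ/(cμ) = 20.5/(2×11.3) = 0.9071
Since ρ = 0.9071 < 1, system is stable.
Offered load a = λ/μ = cρ = 20.5/11.3 = 1.8142
P₀ = [ Σₙ₌₀^1 aⁿ/n! + a^2/(2!(1-ρ)) ]⁻¹
Σ = a^0/0! + a^1/1! = 1.0000 + 1.8142 = 2.8142
a^2/(2!(1-ρ)) = 3.291174/(2 × 0.09292035) = 17.7097
P₀ = 1/(2.8142 + 17.7097) = 0.04872
Lq = P₀·a^2·ρ / (2!(1-ρ)²) = 0.0487239 × 3.29117 × 0.907080 / (2 × 0.00863419) = 8.4234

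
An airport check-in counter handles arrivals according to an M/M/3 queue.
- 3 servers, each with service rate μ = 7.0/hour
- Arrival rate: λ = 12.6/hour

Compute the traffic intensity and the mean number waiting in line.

Traffic intensity: ρ = λ/(cμ) = 12.6/(3×7.0) = 0.6000
Since ρ = 0.6000 < 1, system is stable.
Offered load a = λ/μ = cρ = 12.6/7.0 = 1.8000
P₀ = [ Σₙ₌₀^2 aⁿ/n! + a^3/(3!(1-ρ)) ]⁻¹
Σ = a^0/0! + a^1/1! + a^2/2! = 1.0000 + 1.8000 + 1.6200 = 4.4200
a^3/(3!(1-ρ)) = 5.8320/(6 × 0.4000) = 2.4300
P₀ = 1/(4.4200 + 2.4300) = 0.1460
Lq = P₀·a^3·ρ / (3!(1-ρ)²) = 0.14599 × 5.8320 × 0.60000 / (6 × 0.16000) = 0.5321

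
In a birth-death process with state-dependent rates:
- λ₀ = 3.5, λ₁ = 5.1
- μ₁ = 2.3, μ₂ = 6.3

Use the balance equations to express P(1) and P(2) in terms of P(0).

Balance equations:
State 0: λ₀P₀ = μ₁P₁ → P₁ = (λ₀/μ₁)P₀ = (3.5/2.3)P₀ = 1.5217P₀
State 1: P₂ = (λ₀λ₁)/(μ₁μ₂)P₀ = (3.5×5.1)/(2.3×6.3)P₀ = 1.2319P₀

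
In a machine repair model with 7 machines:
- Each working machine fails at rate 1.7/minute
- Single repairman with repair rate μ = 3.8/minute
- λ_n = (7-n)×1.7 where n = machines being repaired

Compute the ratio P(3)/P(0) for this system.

P(3)/P(0) = ∏_{i=0}^{3-1} λ_i/μ_{i+1}
= (7-0)×1.7/3.8 × (7-1)×1.7/3.8 × (7-2)×1.7/3.8
= 18.8025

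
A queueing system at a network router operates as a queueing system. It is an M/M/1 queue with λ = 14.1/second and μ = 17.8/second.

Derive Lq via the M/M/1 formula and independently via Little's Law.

Method 1 (direct): Lq = λ²/(μ(μ-λ)) = 198.81/(17.8 × 3.70) = 3.0187

Method 2 (Little's Law):
W = 1/(μ-λ) = 1/3.70 = 0.27027
Wq = W - 1/μ = 0.27027 - 0.056180 = 0.21409
Lq = λWq = 14.1 × 0.21409 = 3.0187 ✔ (matches Method 1)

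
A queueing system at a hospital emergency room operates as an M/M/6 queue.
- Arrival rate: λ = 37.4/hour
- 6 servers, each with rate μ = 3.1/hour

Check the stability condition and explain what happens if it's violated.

Stability requires ρ = λ/(cμ) < 1
ρ = 37.4/(6 × 3.1) = 37.4/18.60 = 2.0108
Since 2.0108 ≥ 1, the system is UNSTABLE.
Need c > λ/μ = 37.4/3.1 = 12.06.
Minimum servers needed: c = 13.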